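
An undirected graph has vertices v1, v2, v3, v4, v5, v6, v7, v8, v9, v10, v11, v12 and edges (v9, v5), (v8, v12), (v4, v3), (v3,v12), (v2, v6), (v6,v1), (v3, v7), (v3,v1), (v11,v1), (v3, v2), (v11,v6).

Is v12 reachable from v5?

No

Explore from v5.
Distance 1: reach v9.
The search is exhausted without reaching v12; it lies in a different component.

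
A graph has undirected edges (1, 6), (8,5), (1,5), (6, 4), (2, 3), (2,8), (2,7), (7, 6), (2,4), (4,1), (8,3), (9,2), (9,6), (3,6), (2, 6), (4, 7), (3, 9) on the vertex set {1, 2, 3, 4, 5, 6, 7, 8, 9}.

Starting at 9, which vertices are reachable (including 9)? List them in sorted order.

Start at 9.
Its neighbours: 2, 3, 6.
Then their neighbours: 1, 4, 7, 8.
Then next layer: 5.
Every vertex is now reached.

1, 2, 3, 4, 5, 6, 7, 8, 9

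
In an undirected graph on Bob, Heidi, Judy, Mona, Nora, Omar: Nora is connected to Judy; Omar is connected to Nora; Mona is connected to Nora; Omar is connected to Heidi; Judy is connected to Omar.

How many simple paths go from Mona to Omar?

Mona–Nora–Judy–Omar
Mona–Nora–Omar

2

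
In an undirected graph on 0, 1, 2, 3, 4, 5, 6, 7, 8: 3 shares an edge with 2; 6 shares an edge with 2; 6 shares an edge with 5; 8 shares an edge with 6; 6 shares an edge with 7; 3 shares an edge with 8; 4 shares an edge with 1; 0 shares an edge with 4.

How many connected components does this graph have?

2

From 0: component {0, 1, 4}.
From 2: component {2, 3, 5, 6, 7, 8}.
That's 2 components.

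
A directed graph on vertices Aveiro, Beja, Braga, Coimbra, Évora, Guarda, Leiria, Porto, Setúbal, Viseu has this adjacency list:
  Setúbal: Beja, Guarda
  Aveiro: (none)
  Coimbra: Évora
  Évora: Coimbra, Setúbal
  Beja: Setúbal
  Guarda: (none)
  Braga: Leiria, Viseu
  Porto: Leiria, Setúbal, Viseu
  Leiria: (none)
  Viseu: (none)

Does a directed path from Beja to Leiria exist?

Explore from Beja.
Distance 1: reach Setúbal.
Distance 2: reach Guarda.
The search from Beja is exhausted; no directed path reaches Leiria.

No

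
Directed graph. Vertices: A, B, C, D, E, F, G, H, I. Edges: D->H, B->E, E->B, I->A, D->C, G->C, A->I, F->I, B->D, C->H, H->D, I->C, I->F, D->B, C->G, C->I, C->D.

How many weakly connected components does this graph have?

1

From A: component {A, B, C, D, E, F, G, H, I}.
That's 1 component.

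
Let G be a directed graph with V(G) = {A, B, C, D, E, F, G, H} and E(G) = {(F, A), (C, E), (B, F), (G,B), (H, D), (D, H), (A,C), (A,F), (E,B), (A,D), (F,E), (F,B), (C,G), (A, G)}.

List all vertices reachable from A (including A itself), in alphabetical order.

A, B, C, D, E, F, G, H

Start at A.
Its neighbours: C, D, F, G.
Then their neighbours: B, E, H.
Every vertex is now reached.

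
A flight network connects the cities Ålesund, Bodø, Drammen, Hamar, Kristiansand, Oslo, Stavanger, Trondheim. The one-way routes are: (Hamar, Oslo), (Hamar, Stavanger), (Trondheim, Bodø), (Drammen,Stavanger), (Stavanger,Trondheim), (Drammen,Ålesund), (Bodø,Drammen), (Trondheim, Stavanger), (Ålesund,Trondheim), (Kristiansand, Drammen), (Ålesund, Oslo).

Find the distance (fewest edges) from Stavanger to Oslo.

5

Distance 0: Stavanger.
Distance 1: Trondheim.
Distance 2: Bodø.
Distance 3: Drammen.
Distance 4: Ålesund.
Distance 5: Oslo — contains Oslo.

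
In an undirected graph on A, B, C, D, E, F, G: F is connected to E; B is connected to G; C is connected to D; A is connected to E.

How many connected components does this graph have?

3

From A: component {A, E, F}.
From B: component {B, G}.
From C: component {C, D}.
That's 3 components.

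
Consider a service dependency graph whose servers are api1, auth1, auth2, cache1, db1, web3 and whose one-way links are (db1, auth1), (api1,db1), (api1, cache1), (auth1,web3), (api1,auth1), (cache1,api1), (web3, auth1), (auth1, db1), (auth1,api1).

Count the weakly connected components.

From api1: component {api1, auth1, cache1, db1, web3}.
From auth2: component {auth2}.
That's 2 components.

2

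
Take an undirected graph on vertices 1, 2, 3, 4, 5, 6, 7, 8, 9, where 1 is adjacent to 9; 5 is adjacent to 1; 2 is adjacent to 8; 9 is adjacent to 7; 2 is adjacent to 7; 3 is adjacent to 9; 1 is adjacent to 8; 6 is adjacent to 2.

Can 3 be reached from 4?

4 has no edges, so nothing is reachable from it.

No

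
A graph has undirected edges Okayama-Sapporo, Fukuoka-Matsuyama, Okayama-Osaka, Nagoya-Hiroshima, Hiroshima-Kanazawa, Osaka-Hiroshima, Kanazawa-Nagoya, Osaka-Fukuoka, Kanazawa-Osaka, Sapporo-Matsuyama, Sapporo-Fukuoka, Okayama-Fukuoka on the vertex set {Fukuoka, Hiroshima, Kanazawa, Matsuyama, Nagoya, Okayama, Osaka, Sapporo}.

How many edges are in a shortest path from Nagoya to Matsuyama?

4

Distance 0: Nagoya.
Distance 1: Hiroshima, Kanazawa.
Distance 2: Osaka.
Distance 3: Fukuoka, Okayama.
Distance 4: Matsuyama, Sapporo — contains Matsuyama.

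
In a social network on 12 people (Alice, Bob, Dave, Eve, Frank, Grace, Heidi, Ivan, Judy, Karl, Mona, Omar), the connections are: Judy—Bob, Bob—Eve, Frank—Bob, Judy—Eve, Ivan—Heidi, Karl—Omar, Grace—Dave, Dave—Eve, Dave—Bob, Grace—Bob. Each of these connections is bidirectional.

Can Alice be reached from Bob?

Explore from Bob.
Distance 1: reach Dave, Eve, Frank, Grace, Judy.
The search is exhausted without reaching Alice; it lies in a different component.

No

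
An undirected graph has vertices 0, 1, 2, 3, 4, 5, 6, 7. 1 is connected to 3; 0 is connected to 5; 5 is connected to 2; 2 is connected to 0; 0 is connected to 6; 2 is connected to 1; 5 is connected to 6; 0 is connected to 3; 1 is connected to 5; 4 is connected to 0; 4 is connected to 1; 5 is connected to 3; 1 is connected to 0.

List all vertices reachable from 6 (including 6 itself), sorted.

0, 1, 2, 3, 4, 5, 6

Start at 6.
Its neighbours: 0, 5.
Then their neighbours: 1, 2, 3, 4.
Nothing further is reachable.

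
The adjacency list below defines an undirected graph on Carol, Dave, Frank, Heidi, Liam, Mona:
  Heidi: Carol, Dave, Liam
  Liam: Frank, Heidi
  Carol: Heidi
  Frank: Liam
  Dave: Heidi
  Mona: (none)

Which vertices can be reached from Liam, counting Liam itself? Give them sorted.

Carol, Dave, Frank, Heidi, Liam

Start at Liam.
Its neighbours: Frank, Heidi.
Then their neighbours: Carol, Dave.
Nothing further is reachable.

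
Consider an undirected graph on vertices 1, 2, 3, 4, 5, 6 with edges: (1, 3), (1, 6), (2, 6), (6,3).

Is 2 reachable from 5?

No

5 has no edges, so nothing is reachable from it.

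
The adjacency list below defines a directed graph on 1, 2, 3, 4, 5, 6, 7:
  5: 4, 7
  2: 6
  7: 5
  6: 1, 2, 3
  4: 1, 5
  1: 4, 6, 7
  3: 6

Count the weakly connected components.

From 1: component {1, 2, 3, 4, 5, 6, 7}.
That's 1 component.

1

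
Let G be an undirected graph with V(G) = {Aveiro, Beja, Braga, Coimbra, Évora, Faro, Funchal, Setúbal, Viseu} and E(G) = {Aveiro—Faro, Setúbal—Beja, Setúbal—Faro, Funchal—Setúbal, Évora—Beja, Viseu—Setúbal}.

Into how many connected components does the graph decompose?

From Aveiro: component {Aveiro, Beja, Évora, Faro, Funchal, Setúbal, Viseu}.
From Braga: component {Braga}.
From Coimbra: component {Coimbra}.
That's 3 components.

3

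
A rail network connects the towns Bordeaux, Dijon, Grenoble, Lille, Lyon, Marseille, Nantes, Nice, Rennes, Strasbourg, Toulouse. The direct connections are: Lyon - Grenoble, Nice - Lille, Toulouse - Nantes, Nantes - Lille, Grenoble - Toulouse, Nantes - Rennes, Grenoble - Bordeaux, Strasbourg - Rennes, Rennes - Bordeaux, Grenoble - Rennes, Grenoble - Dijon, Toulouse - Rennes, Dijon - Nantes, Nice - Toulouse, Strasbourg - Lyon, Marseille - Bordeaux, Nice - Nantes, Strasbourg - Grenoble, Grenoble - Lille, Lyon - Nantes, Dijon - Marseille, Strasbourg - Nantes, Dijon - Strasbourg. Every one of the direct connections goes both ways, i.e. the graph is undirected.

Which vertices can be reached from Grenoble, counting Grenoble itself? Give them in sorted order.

Bordeaux, Dijon, Grenoble, Lille, Lyon, Marseille, Nantes, Nice, Rennes, Strasbourg, Toulouse

Start at Grenoble.
Its neighbours: Bordeaux, Dijon, Lille, Lyon, Rennes, Strasbourg, Toulouse.
Then their neighbours: Marseille, Nantes, Nice.
Every vertex is now reached.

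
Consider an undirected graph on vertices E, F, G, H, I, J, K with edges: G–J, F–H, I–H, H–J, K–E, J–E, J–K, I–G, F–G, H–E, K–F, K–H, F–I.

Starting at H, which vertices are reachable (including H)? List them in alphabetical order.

E, F, G, H, I, J, K

Start at H.
Its neighbours: E, F, I, J, K.
Then their neighbours: G.
Every vertex is now reached.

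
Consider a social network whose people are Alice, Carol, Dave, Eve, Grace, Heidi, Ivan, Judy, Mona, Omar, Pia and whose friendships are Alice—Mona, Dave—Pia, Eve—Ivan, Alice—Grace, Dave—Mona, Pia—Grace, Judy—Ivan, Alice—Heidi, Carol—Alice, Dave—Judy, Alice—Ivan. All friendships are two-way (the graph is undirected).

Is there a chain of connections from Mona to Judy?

Explore from Mona.
Distance 1: reach Alice, Dave.
Distance 2: reach Carol, Grace, Heidi, Ivan, Judy, Pia.
Found Judy.

Yes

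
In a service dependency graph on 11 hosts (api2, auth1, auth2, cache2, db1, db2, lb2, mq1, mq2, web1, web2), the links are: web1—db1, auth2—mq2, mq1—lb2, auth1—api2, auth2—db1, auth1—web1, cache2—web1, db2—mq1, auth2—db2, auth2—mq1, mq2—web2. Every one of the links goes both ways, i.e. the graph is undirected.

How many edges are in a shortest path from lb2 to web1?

Distance 0: lb2.
Distance 1: mq1.
Distance 2: auth2, db2.
Distance 3: db1, mq2.
Distance 4: web1, web2 — contains web1.

4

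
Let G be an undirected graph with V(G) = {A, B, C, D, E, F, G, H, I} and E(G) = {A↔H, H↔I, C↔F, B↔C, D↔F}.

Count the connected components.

4

From A: component {A, H, I}.
From B: component {B, C, D, F}.
From E: component {E}.
From G: component {G}.
That's 4 components.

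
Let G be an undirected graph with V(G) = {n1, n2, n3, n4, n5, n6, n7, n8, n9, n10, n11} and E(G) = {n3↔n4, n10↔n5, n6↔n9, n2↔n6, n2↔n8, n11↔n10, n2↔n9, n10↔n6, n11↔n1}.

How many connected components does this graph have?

From n1: component {n1, n2, n5, n6, n8, n9, n10, n11}.
From n3: component {n3, n4}.
From n7: component {n7}.
That's 3 components.

3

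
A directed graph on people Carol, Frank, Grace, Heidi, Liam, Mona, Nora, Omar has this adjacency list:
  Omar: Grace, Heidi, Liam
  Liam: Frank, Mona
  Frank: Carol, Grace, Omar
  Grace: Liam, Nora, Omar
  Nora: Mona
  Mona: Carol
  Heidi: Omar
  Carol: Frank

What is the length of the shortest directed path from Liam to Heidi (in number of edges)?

Distance 0: Liam.
Distance 1: Frank, Mona.
Distance 2: Carol, Grace, Omar.
Distance 3: Heidi, Nora — contains Heidi.

3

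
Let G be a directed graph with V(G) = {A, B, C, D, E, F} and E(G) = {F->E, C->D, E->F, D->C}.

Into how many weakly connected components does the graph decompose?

From A: component {A}.
From B: component {B}.
From C: component {C, D}.
From E: component {E, F}.
That's 4 components.

4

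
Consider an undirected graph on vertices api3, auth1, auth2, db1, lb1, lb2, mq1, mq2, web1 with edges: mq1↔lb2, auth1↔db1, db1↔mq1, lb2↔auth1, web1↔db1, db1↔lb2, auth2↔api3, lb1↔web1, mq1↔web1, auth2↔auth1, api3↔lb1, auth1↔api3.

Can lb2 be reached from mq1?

Yes

Explore from mq1.
Distance 1: reach db1, lb2, web1.
Found lb2.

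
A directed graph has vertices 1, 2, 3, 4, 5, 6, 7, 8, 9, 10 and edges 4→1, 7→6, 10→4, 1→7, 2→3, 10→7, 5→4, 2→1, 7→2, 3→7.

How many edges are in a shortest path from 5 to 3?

5

Distance 0: 5.
Distance 1: 4.
Distance 2: 1.
Distance 3: 7.
Distance 4: 2, 6.
Distance 5: 3 — contains 3.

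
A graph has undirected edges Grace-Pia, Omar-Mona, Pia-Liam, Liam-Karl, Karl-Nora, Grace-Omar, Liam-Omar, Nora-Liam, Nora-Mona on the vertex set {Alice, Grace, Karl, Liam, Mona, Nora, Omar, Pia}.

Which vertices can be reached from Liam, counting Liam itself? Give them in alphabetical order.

Grace, Karl, Liam, Mona, Nora, Omar, Pia

Start at Liam.
Its neighbours: Karl, Nora, Omar, Pia.
Then their neighbours: Grace, Mona.
Nothing further is reachable.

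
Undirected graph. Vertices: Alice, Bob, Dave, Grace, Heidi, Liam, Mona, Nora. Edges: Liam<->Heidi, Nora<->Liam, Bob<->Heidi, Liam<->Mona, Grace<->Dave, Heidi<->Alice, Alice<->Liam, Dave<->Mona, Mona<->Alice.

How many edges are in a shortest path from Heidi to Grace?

4

Distance 0: Heidi.
Distance 1: Alice, Bob, Liam.
Distance 2: Mona, Nora.
Distance 3: Dave.
Distance 4: Grace — contains Grace.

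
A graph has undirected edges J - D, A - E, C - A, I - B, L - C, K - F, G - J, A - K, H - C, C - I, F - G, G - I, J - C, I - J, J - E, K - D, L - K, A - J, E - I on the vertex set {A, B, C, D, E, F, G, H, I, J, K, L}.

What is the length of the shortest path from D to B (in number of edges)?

3

Distance 0: D.
Distance 1: J, K.
Distance 2: A, C, E, F, G, I, L.
Distance 3: B, H — contains B.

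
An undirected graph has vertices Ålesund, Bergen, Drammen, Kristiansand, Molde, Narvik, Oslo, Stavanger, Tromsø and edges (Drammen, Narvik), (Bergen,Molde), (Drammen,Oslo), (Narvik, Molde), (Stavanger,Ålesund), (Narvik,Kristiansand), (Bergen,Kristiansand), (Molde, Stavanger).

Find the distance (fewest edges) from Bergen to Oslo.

Distance 0: Bergen.
Distance 1: Kristiansand, Molde.
Distance 2: Narvik, Stavanger.
Distance 3: Ålesund, Drammen.
Distance 4: Oslo — contains Oslo.

4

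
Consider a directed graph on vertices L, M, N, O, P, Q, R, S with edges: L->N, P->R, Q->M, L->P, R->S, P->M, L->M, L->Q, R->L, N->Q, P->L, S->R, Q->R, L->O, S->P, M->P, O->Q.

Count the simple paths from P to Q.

6

P→L→N→Q
P→L→O→Q
P→L→Q
P→R→L→N→Q
P→R→L→O→Q
P→R→L→Q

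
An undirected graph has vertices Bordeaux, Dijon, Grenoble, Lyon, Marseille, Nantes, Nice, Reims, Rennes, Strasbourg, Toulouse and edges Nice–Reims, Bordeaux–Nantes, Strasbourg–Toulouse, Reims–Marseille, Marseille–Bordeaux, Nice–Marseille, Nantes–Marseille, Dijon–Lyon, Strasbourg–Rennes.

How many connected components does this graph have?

4

From Bordeaux: component {Bordeaux, Marseille, Nantes, Nice, Reims}.
From Dijon: component {Dijon, Lyon}.
From Grenoble: component {Grenoble}.
From Rennes: component {Rennes, Strasbourg, Toulouse}.
That's 4 components.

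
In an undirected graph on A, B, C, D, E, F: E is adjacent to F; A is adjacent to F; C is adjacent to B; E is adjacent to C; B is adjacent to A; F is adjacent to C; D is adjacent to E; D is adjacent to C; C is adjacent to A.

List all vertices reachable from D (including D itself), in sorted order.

A, B, C, D, E, F

Start at D.
Its neighbours: C, E.
Then their neighbours: A, B, F.
Every vertex is now reached.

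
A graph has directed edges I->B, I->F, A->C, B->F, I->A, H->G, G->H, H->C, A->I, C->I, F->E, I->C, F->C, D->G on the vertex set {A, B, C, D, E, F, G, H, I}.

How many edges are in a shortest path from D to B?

Distance 0: D.
Distance 1: G.
Distance 2: H.
Distance 3: C.
Distance 4: I.
Distance 5: A, B, F — contains B.

5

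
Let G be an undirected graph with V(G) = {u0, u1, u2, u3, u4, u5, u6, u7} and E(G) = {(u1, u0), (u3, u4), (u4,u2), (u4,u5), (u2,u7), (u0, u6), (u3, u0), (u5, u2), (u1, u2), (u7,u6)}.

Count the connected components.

1

From u0: component {u0, u1, u2, u3, u4, u5, u6, u7}.
That's 1 component.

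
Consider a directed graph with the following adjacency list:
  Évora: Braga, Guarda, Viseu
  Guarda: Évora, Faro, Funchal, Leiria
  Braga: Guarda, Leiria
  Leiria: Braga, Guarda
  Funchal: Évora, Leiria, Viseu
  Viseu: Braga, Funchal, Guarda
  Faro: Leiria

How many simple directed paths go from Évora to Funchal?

Évora→Braga→Guarda→Funchal
Évora→Braga→Leiria→Guarda→Funchal
Évora→Guarda→Funchal
Évora→Viseu→Braga→Guarda→Funchal
Évora→Viseu→Braga→Leiria→Guarda→Funchal
Évora→Viseu→Funchal
Évora→Viseu→Guarda→Funchal

7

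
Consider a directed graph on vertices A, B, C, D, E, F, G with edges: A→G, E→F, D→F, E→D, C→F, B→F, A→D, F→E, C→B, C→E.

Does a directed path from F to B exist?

No

Explore from F.
Distance 1: reach E.
Distance 2: reach D.
The search from F is exhausted; no directed path reaches B.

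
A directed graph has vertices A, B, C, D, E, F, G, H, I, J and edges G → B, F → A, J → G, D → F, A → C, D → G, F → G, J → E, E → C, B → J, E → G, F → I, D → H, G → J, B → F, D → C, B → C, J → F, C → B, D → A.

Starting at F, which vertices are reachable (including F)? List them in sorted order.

A, B, C, E, F, G, I, J

Start at F.
Its neighbours: A, G, I.
Then their neighbours: B, C, J.
Then next layer: E.
Nothing further is reachable.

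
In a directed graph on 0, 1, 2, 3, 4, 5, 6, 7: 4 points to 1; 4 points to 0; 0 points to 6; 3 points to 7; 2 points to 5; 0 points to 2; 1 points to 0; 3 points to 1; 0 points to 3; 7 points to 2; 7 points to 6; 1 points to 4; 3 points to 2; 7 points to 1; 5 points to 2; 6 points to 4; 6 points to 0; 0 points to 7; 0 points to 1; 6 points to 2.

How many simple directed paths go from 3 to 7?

3

3→1→0→7
3→1→4→0→7
3→7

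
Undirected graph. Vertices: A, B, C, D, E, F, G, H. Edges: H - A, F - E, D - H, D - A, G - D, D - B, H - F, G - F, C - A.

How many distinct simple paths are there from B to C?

3

B–D–A–C
B–D–G–F–H–A–C
B–D–H–A–C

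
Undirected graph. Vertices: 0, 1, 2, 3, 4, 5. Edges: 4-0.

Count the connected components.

5

From 0: component {0, 4}.
From 1: component {1}.
From 2: component {2}.
From 3: component {3}.
From 5: component {5}.
That's 5 components.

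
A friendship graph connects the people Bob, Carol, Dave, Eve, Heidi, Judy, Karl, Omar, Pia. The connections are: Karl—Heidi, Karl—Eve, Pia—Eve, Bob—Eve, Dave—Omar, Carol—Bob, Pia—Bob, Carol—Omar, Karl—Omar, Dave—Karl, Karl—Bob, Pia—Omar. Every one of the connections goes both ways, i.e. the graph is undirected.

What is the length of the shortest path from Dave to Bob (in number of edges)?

Distance 0: Dave.
Distance 1: Karl, Omar.
Distance 2: Bob, Carol, Eve, Heidi, Pia — contains Bob.

2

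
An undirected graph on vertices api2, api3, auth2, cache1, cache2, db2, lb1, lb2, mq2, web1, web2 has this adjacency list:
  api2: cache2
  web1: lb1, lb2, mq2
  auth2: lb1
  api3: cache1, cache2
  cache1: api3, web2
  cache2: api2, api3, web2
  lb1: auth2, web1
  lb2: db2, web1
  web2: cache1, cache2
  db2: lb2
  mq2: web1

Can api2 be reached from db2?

No

Explore from db2.
Distance 1: reach lb2.
Distance 2: reach web1.
Distance 3: reach lb1, mq2.
Distance 4: reach auth2.
The search is exhausted without reaching api2; it lies in a different component.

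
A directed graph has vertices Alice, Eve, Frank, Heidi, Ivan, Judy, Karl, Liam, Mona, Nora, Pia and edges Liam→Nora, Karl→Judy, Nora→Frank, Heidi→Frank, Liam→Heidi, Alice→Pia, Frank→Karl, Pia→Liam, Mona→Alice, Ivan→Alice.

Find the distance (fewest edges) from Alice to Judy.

Distance 0: Alice.
Distance 1: Pia.
Distance 2: Liam.
Distance 3: Heidi, Nora.
Distance 4: Frank.
Distance 5: Karl.
Distance 6: Judy — contains Judy.

6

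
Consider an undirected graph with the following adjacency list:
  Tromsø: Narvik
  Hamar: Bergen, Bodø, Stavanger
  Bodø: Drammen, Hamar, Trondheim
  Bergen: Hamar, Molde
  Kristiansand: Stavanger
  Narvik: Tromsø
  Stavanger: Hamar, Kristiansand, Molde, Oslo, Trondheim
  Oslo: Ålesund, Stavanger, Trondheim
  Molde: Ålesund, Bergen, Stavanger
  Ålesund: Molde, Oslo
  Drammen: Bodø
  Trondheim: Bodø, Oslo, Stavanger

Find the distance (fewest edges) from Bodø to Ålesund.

Distance 0: Bodø.
Distance 1: Drammen, Hamar, Trondheim.
Distance 2: Bergen, Oslo, Stavanger.
Distance 3: Ålesund, Kristiansand, Molde — contains Ålesund.

3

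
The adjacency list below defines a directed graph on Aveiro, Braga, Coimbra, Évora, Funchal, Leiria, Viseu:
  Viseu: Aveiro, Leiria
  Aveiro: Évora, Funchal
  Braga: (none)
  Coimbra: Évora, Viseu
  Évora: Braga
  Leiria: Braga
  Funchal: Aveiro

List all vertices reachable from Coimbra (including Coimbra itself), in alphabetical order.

Aveiro, Braga, Coimbra, Évora, Funchal, Leiria, Viseu

Start at Coimbra.
Its neighbours: Évora, Viseu.
Then their neighbours: Aveiro, Braga, Leiria.
Then next layer: Funchal.
Every vertex is now reached.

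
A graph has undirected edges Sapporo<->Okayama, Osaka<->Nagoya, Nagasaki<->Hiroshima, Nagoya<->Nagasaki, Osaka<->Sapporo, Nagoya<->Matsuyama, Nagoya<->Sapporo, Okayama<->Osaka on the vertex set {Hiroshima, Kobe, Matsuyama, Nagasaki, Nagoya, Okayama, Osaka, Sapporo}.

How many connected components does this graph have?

2

From Hiroshima: component {Hiroshima, Matsuyama, Nagasaki, Nagoya, Okayama, Osaka, Sapporo}.
From Kobe: component {Kobe}.
That's 2 components.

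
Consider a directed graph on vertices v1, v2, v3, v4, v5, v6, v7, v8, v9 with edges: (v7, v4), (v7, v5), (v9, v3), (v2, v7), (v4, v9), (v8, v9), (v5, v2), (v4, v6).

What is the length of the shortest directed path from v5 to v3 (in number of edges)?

Distance 0: v5.
Distance 1: v2.
Distance 2: v7.
Distance 3: v4.
Distance 4: v6, v9.
Distance 5: v3 — contains v3.

5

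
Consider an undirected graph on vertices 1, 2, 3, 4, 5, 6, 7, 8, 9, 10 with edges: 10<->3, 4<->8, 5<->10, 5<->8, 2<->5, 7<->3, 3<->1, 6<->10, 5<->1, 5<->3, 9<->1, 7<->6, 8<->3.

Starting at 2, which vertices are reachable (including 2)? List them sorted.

1, 2, 3, 4, 5, 6, 7, 8, 9, 10

Start at 2.
Its neighbours: 5.
Then their neighbours: 1, 3, 8, 10.
Then next layer: 4, 6, 7, 9.
Every vertex is now reached.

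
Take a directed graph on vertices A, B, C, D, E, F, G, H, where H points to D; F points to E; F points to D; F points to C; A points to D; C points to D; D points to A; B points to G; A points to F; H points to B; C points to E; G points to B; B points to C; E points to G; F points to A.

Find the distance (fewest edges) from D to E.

3

Distance 0: D.
Distance 1: A.
Distance 2: F.
Distance 3: C, E — contains E.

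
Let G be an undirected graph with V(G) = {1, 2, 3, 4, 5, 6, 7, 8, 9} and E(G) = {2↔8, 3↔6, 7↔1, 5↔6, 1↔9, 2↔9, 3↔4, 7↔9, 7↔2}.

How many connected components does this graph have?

From 1: component {1, 2, 7, 8, 9}.
From 3: component {3, 4, 5, 6}.
That's 2 components.

2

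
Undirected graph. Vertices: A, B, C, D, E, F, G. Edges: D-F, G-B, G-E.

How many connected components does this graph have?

From A: component {A}.
From B: component {B, E, G}.
From C: component {C}.
From D: component {D, F}.
That's 4 components.

4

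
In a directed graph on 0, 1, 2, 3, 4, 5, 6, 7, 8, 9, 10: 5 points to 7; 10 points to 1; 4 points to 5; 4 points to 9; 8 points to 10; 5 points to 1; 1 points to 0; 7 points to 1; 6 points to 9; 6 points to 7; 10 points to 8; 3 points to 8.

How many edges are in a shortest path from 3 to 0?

4

Distance 0: 3.
Distance 1: 8.
Distance 2: 10.
Distance 3: 1.
Distance 4: 0 — contains 0.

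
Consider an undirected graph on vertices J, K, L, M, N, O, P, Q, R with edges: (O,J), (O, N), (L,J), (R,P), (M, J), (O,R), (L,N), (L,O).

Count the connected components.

3

From J: component {J, L, M, N, O, P, R}.
From K: component {K}.
From Q: component {Q}.
That's 3 components.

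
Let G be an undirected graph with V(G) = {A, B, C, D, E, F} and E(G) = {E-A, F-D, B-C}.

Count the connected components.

3

From A: component {A, E}.
From B: component {B, C}.
From D: component {D, F}.
That's 3 components.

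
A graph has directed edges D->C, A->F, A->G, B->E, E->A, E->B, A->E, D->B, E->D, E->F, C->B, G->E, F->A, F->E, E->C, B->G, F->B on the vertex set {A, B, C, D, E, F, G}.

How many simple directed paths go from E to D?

1

E→D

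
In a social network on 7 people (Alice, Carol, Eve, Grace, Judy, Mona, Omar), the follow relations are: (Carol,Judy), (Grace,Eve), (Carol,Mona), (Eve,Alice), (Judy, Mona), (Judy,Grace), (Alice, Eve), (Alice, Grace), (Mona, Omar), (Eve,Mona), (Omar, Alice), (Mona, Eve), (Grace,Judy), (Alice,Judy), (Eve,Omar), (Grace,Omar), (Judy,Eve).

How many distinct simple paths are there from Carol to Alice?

Carol→Judy→Eve→Alice
Carol→Judy→Eve→Mona→Omar→Alice
Carol→Judy→Eve→Omar→Alice
Carol→Judy→Grace→Eve→Alice
Carol→Judy→Grace→Eve→Mona→Omar→Alice
Carol→Judy→Grace→Eve→Omar→Alice
Carol→Judy→Grace→Omar→Alice
Carol→Judy→Mona→Eve→Alice
Carol→Judy→Mona→Eve→Omar→Alice
Carol→Judy→Mona→Omar→Alice
Carol→Mona→Eve→Alice
Carol→Mona→Eve→Omar→Alice
Carol→Mona→Omar→Alice

13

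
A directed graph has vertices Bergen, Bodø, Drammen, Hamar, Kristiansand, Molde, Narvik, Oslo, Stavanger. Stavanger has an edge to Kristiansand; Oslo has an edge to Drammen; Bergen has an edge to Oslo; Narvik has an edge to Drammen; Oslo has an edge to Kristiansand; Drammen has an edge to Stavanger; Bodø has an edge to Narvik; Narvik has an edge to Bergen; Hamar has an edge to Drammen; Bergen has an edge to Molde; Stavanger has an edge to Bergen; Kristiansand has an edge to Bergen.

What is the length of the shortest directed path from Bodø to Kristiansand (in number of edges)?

4

Distance 0: Bodø.
Distance 1: Narvik.
Distance 2: Bergen, Drammen.
Distance 3: Molde, Oslo, Stavanger.
Distance 4: Kristiansand — contains Kristiansand.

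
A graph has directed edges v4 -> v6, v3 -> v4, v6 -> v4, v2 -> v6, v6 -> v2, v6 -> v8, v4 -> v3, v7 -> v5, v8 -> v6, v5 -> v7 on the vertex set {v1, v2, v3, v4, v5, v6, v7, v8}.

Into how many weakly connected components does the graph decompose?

From v1: component {v1}.
From v2: component {v2, v3, v4, v6, v8}.
From v5: component {v5, v7}.
That's 3 components.

3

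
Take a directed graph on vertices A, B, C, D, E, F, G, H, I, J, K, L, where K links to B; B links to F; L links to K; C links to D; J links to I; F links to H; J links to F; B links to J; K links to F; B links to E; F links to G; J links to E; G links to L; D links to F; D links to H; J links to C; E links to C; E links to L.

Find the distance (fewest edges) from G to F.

Distance 0: G.
Distance 1: L.
Distance 2: K.
Distance 3: B, F — contains F.

3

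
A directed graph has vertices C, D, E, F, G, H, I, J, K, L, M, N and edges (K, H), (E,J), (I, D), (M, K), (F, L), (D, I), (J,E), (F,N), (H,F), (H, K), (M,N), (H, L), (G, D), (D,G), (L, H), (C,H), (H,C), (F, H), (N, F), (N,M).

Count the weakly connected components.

From C: component {C, F, H, K, L, M, N}.
From D: component {D, G, I}.
From E: component {E, J}.
That's 3 components.

3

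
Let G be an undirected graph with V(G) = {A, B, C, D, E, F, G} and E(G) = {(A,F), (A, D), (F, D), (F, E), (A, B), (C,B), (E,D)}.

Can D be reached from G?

No

G has no edges, so nothing is reachable from it.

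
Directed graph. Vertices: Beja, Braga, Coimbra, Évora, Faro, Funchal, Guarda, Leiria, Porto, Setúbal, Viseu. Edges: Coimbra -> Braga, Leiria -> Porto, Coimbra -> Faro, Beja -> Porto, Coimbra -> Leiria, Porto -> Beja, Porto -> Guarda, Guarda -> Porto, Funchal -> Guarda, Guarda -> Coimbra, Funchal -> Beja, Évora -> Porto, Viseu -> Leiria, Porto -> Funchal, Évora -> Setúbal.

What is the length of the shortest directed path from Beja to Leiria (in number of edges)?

4

Distance 0: Beja.
Distance 1: Porto.
Distance 2: Funchal, Guarda.
Distance 3: Coimbra.
Distance 4: Braga, Faro, Leiria — contains Leiria.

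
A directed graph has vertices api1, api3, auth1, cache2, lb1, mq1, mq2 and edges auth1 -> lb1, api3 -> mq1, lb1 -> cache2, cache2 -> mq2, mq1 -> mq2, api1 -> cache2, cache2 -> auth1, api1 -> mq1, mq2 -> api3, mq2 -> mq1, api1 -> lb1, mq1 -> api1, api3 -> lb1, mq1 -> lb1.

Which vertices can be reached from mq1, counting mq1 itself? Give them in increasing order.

api1, api3, auth1, cache2, lb1, mq1, mq2

Start at mq1.
Its neighbours: api1, lb1, mq2.
Then their neighbours: api3, cache2.
Then next layer: auth1.
Every vertex is now reached.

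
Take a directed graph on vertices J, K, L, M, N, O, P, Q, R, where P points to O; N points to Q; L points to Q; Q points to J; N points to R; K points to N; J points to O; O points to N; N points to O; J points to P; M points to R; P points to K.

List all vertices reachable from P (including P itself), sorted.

Start at P.
Its neighbours: K, O.
Then their neighbours: N.
Then next layer: Q, R.
Then next layer: J.
Nothing further is reachable.

J, K, N, O, P, Q, R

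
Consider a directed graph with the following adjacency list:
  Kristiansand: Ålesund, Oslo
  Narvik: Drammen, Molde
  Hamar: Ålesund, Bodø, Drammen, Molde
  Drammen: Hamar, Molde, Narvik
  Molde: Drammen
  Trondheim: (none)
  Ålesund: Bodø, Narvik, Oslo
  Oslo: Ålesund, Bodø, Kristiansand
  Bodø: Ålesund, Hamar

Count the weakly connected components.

From Ålesund: component {Ålesund, Bodø, Drammen, Hamar, Kristiansand, Molde, Narvik, Oslo}.
From Trondheim: component {Trondheim}.
That's 2 components.

2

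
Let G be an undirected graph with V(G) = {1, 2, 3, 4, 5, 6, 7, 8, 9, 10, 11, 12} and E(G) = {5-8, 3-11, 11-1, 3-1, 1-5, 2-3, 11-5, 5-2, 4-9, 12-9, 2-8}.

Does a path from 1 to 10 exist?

No

Explore from 1.
Distance 1: reach 3, 5, 11.
Distance 2: reach 2, 8.
The search is exhausted without reaching 10; it lies in a different component.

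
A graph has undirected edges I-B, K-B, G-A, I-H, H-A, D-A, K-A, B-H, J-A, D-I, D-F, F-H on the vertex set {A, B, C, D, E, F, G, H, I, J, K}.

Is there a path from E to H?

E has no edges, so nothing is reachable from it.

No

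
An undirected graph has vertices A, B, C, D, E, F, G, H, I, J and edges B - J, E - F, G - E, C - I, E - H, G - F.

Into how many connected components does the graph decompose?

From A: component {A}.
From B: component {B, J}.
From C: component {C, I}.
From D: component {D}.
From E: component {E, F, G, H}.
That's 5 components.

5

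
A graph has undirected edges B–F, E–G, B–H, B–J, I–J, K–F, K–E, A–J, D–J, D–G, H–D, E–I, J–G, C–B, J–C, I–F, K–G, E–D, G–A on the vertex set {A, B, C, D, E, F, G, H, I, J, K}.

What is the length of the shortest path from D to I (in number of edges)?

Distance 0: D.
Distance 1: E, G, H, J.
Distance 2: A, B, C, I, K — contains I.

2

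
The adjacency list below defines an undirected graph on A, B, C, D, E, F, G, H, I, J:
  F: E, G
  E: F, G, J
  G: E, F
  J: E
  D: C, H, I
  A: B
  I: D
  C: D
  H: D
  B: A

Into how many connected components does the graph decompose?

From A: component {A, B}.
From C: component {C, D, H, I}.
From E: component {E, F, G, J}.
That's 3 components.

3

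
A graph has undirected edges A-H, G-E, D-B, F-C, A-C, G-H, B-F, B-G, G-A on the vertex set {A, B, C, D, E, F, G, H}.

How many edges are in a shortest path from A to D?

3

Distance 0: A.
Distance 1: C, G, H.
Distance 2: B, E, F.
Distance 3: D — contains D.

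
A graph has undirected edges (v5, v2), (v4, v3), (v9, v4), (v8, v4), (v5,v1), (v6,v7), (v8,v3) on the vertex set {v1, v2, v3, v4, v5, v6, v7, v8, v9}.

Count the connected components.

3

From v1: component {v1, v2, v5}.
From v3: component {v3, v4, v8, v9}.
From v6: component {v6, v7}.
That's 3 components.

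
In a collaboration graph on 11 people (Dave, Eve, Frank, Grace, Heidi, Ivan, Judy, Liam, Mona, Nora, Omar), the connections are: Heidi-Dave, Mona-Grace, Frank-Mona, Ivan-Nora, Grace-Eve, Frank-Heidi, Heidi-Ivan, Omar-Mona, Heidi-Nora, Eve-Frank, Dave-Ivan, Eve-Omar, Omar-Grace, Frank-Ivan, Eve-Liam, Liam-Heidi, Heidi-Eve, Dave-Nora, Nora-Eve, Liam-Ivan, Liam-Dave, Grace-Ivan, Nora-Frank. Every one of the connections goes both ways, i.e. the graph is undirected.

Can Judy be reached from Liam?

Explore from Liam.
Distance 1: reach Dave, Eve, Heidi, Ivan.
Distance 2: reach Frank, Grace, Nora, Omar.
Distance 3: reach Mona.
The search is exhausted without reaching Judy; it lies in a different component.

No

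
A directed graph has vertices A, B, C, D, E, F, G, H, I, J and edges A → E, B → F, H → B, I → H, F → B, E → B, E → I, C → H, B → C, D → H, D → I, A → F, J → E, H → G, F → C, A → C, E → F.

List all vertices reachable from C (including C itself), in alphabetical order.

Start at C.
Its neighbours: H.
Then their neighbours: B, G.
Then next layer: F.
Nothing further is reachable.

B, C, F, G, H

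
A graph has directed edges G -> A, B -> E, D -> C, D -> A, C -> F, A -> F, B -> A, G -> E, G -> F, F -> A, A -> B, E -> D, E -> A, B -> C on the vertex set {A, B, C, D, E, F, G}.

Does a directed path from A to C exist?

Explore from A.
Distance 1: reach B, F.
Distance 2: reach C, E.
Found C.

Yes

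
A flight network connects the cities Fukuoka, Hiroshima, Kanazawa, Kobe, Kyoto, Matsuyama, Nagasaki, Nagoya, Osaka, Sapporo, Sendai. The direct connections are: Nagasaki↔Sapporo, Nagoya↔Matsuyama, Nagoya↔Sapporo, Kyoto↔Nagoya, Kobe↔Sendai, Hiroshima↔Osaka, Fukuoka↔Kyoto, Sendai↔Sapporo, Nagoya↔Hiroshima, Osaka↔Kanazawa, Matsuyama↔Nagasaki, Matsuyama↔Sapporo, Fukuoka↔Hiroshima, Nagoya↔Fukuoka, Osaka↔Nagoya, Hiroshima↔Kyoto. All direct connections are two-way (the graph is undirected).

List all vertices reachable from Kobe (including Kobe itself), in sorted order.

Fukuoka, Hiroshima, Kanazawa, Kobe, Kyoto, Matsuyama, Nagasaki, Nagoya, Osaka, Sapporo, Sendai

Start at Kobe.
Its neighbours: Sendai.
Then their neighbours: Sapporo.
Then next layer: Matsuyama, Nagasaki, Nagoya.
Then next layer: Fukuoka, Hiroshima, Kyoto, Osaka.
Then next layer: Kanazawa.
Every vertex is now reached.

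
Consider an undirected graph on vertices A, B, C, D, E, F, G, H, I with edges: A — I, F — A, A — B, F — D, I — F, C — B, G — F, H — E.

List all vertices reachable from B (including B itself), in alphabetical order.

A, B, C, D, F, G, I

Start at B.
Its neighbours: A, C.
Then their neighbours: F, I.
Then next layer: D, G.
Nothing further is reachable.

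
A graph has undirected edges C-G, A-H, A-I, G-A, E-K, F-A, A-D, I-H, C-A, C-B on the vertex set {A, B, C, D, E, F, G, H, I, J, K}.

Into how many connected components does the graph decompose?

From A: component {A, B, C, D, F, G, H, I}.
From E: component {E, K}.
From J: component {J}.
That's 3 components.

3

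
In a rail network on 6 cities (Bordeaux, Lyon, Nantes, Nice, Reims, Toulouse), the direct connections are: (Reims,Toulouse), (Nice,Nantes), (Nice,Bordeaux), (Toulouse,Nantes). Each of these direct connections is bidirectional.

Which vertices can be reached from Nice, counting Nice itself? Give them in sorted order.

Start at Nice.
Its neighbours: Bordeaux, Nantes.
Then their neighbours: Toulouse.
Then next layer: Reims.
Nothing further is reachable.

Bordeaux, Nantes, Nice, Reims, Toulouse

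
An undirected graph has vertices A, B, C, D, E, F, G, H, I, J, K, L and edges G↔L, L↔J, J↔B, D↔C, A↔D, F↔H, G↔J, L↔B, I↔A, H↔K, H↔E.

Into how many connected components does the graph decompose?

3

From A: component {A, C, D, I}.
From B: component {B, G, J, L}.
From E: component {E, F, H, K}.
That's 3 components.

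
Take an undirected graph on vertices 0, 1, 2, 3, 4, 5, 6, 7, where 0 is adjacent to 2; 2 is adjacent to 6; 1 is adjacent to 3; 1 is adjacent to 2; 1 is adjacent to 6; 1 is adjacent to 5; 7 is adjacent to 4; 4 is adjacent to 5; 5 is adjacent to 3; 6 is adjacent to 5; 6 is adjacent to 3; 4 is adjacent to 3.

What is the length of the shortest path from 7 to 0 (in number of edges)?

5

Distance 0: 7.
Distance 1: 4.
Distance 2: 3, 5.
Distance 3: 1, 6.
Distance 4: 2.
Distance 5: 0 — contains 0.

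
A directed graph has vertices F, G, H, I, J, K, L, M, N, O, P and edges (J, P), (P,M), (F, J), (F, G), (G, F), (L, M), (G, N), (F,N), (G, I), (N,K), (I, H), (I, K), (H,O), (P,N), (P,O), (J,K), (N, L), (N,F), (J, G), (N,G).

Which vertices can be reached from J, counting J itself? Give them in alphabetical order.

Start at J.
Its neighbours: G, K, P.
Then their neighbours: F, I, M, N, O.
Then next layer: H, L.
Every vertex is now reached.

F, G, H, I, J, K, L, M, N, O, P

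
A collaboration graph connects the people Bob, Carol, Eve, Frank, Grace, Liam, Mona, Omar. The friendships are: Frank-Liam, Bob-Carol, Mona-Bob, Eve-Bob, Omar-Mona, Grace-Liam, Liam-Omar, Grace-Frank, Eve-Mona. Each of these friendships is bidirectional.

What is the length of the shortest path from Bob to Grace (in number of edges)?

4

Distance 0: Bob.
Distance 1: Carol, Eve, Mona.
Distance 2: Omar.
Distance 3: Liam.
Distance 4: Frank, Grace — contains Grace.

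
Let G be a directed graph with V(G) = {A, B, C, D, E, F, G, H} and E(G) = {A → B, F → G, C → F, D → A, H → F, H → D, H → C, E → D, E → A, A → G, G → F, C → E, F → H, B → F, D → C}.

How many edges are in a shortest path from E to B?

2

Distance 0: E.
Distance 1: A, D.
Distance 2: B, C, G — contains B.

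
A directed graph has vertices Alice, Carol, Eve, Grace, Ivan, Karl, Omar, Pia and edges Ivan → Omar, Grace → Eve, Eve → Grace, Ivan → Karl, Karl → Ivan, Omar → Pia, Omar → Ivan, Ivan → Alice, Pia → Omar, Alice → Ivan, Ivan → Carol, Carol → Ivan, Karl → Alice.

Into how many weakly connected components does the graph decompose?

From Alice: component {Alice, Carol, Ivan, Karl, Omar, Pia}.
From Eve: component {Eve, Grace}.
That's 2 components.

2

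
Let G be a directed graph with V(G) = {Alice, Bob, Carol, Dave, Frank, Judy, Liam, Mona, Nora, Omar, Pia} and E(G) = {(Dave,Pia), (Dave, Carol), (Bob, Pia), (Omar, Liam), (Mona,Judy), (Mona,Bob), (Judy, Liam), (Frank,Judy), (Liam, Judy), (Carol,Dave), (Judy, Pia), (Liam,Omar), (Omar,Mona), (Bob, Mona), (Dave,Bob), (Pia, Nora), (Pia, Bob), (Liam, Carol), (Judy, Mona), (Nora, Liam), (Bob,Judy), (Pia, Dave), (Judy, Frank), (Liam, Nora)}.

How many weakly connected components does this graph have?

2

From Alice: component {Alice}.
From Bob: component {Bob, Carol, Dave, Frank, Judy, Liam, Mona, Nora, Omar, Pia}.
That's 2 components.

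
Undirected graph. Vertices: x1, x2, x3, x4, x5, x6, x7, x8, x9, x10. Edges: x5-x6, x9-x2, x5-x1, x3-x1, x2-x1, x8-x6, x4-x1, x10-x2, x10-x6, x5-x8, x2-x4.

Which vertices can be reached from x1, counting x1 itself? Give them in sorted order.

Start at x1.
Its neighbours: x2, x3, x4, x5.
Then their neighbours: x6, x8, x9, x10.
Nothing further is reachable.

x1, x2, x3, x4, x5, x6, x8, x9, x10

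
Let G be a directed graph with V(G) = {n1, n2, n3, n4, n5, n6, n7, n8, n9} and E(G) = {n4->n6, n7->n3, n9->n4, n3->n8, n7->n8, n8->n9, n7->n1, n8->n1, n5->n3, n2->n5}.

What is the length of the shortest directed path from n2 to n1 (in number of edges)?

4

Distance 0: n2.
Distance 1: n5.
Distance 2: n3.
Distance 3: n8.
Distance 4: n1, n9 — contains n1.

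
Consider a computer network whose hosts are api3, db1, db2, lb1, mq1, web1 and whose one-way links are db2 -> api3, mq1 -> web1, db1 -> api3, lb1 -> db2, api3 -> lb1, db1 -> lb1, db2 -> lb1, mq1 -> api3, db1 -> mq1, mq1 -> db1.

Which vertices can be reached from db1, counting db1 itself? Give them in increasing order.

api3, db1, db2, lb1, mq1, web1

Start at db1.
Its neighbours: api3, lb1, mq1.
Then their neighbours: db2, web1.
Every vertex is now reached.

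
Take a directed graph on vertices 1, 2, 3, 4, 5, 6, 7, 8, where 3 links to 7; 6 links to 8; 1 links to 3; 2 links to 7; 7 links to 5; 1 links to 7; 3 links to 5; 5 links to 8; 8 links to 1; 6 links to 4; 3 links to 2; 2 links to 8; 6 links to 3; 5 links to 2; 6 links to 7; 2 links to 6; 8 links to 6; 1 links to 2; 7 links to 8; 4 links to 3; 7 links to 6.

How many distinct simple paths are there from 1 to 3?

21

1→2→6→3
1→2→6→4→3
1→2→7→5→8→6→3
1→2→7→5→8→6→4→3
1→2→7→6→3
1→2→7→6→4→3
1→2→7→8→6→3
1→2→7→8→6→4→3
... and 13 more.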